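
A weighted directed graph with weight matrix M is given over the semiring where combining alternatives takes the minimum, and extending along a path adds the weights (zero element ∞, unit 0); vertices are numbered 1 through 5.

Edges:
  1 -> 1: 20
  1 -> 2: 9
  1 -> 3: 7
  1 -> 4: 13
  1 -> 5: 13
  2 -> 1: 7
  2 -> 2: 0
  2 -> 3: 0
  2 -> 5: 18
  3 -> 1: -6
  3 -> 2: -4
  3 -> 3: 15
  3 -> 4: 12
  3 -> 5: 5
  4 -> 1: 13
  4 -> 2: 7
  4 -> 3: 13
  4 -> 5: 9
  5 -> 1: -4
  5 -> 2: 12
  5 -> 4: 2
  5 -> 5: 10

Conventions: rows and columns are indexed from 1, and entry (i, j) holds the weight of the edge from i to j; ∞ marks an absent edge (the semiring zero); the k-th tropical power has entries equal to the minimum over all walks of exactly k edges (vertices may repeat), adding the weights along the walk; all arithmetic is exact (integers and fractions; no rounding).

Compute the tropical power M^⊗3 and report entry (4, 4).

M^⊗2:
  [1, 3, 9, 15, 12]
  [-6, -4, 0, 12, 5]
  [1, -4, -4, 7, 7]
  [5, 7, 7, 11, 18]
  [6, 5, 3, 9, 9]
M^⊗3:
  [3, 3, 3, 14, 14]
  [-6, -4, -4, 7, 5]
  [-10, -8, -4, 8, 1]
  [1, 3, 7, 18, 12]
  [-3, -1, 5, 11, 8]
Key observation: the optimum is the walk 4->5->1->4, with weight 9 + (-4) + 13 = 18.
Optimal value attained by: walk 4->5->1->4.
Answer: (M^⊗3)[4][4] = 18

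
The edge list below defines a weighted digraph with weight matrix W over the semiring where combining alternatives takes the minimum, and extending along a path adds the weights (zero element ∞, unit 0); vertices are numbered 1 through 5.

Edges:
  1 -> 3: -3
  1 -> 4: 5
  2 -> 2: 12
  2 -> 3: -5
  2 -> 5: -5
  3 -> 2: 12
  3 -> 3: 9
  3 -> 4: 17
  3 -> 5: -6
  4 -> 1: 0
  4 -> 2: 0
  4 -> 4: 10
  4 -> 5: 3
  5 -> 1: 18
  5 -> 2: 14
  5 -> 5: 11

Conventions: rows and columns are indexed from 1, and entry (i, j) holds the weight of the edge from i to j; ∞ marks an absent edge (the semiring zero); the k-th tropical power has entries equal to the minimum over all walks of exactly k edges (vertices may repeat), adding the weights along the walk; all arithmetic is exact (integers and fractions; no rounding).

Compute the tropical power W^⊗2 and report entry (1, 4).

W^⊗2:
  [5, 5, 6, 14, -9]
  [13, 7, 4, 12, -11]
  [12, 8, 7, 26, 3]
  [10, 10, -5, 5, -5]
  [29, 25, 9, 23, 9]
Key observation: the optimum is the walk 1->3->4, with weight (-3) + 17 = 14.
Optimal value attained by: walk 1->3->4.
Answer: (W^⊗2)[1][4] = 14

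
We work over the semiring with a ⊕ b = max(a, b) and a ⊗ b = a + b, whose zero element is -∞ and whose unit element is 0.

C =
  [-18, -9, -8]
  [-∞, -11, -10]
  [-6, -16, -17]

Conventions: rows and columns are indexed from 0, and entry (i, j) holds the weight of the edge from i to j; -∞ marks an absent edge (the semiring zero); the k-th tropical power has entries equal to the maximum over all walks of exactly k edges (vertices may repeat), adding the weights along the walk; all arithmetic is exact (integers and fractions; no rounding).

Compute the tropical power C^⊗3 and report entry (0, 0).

C^⊗2:
  [-14, -20, -19]
  [-16, -22, -21]
  [-23, -15, -14]
C^⊗3:
  [-25, -23, -22]
  [-27, -25, -24]
  [-20, -26, -25]
Key observation: the optimum is the walk 0->1->2->0, with weight (-9) + (-10) + (-6) = -25.
Optimal value attained by: walk 0->1->2->0.
Answer: (C^⊗3)[0][0] = -25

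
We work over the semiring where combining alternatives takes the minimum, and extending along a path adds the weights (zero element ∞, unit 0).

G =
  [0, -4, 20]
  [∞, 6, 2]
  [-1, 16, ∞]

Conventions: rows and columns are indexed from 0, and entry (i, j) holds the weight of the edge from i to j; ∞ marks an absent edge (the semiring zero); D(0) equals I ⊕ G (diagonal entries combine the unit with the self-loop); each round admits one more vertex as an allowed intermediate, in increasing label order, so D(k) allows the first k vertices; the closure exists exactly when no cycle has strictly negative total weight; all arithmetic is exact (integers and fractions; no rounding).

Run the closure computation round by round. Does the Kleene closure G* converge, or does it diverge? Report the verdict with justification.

D(0):
  [0, -4, 20]
  [∞, 0, 2]
  [-1, 16, 0]
D(1):
  [0, -4, 20]
  [∞, 0, 2]
  [-1, -5, 0]
Detection: at round 2, diagonal entry (2, 2) turns strictly negative.
Key observation: the cycle 2->0->1->2 has total weight (-1) + (-4) + 2, which is strictly negative.
Answer: DIVERGES — negative cycle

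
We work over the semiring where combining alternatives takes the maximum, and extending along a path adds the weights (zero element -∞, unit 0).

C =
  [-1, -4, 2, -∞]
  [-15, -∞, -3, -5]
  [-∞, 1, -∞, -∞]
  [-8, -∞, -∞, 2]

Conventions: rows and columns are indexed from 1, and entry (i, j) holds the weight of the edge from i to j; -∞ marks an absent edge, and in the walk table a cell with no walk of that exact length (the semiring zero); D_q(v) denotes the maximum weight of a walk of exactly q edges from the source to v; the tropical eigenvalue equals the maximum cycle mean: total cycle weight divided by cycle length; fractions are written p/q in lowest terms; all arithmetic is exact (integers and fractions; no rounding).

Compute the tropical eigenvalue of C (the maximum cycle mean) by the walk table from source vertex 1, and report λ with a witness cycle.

q=0: [0, -∞, -∞, -∞]
q=1: [-1, -4, 2, -∞]
q=2: [-2, 3, 1, -9]
q=3: [-3, 2, 0, -2]
q=4: [-4, 1, -1, 0]
Optimal cycle mean attained by: cycle 4->4, total 2, length 1.
Answer: λ = 2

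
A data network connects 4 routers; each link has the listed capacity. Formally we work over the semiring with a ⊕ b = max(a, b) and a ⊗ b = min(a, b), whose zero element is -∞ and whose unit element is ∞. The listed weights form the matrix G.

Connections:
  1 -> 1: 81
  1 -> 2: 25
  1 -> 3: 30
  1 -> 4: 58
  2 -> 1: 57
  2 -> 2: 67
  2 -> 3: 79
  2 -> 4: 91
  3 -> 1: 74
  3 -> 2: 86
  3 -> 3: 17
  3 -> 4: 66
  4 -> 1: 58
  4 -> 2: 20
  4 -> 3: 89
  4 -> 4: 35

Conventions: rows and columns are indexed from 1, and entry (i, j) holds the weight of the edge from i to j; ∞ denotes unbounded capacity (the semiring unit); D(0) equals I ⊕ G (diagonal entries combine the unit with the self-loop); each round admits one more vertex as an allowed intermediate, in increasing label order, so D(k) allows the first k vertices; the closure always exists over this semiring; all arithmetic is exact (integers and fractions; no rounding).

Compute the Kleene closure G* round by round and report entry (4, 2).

D(0):
  [∞, 25, 30, 58]
  [57, ∞, 79, 91]
  [74, 86, ∞, 66]
  [58, 20, 89, ∞]
D(1):
  [∞, 25, 30, 58]
  [57, ∞, 79, 91]
  [74, 86, ∞, 66]
  [58, 25, 89, ∞]
D(2):
  [∞, 25, 30, 58]
  [57, ∞, 79, 91]
  [74, 86, ∞, 86]
  [58, 25, 89, ∞]
D(3):
  [∞, 30, 30, 58]
  [74, ∞, 79, 91]
  [74, 86, ∞, 86]
  [74, 86, 89, ∞]
D(4):
  [∞, 58, 58, 58]
  [74, ∞, 89, 91]
  [74, 86, ∞, 86]
  [74, 86, 89, ∞]
Answer: G*[4][2] = 86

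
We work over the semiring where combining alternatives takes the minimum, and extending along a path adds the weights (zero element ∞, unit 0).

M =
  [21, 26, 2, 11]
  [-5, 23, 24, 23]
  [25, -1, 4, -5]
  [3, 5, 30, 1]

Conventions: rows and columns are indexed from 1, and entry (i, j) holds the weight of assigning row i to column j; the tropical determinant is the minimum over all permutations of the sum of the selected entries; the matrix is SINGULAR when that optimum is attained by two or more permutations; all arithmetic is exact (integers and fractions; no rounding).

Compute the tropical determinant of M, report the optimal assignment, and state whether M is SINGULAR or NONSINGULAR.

σ = (1, 2, 3, 4): 21 + 23 + 4 + 1 = 49
σ = (1, 2, 4, 3): 21 + 23 + (-5) + 30 = 69
σ = (1, 3, 2, 4): 21 + 24 + (-1) + 1 = 45
σ = (1, 3, 4, 2): 21 + 24 + (-5) + 5 = 45
σ = (1, 4, 2, 3): 21 + 23 + (-1) + 30 = 73
σ = (1, 4, 3, 2): 21 + 23 + 4 + 5 = 53
σ = (2, 1, 3, 4): 26 + (-5) + 4 + 1 = 26
σ = (2, 1, 4, 3): 26 + (-5) + (-5) + 30 = 46
σ = (2, 3, 1, 4): 26 + 24 + 25 + 1 = 76
σ = (2, 3, 4, 1): 26 + 24 + (-5) + 3 = 48
σ = (2, 4, 1, 3): 26 + 23 + 25 + 30 = 104
σ = (2, 4, 3, 1): 26 + 23 + 4 + 3 = 56
σ = (3, 1, 2, 4): 2 + (-5) + (-1) + 1 = -3
σ = (3, 1, 4, 2): 2 + (-5) + (-5) + 5 = -3
σ = (3, 2, 1, 4): 2 + 23 + 25 + 1 = 51
σ = (3, 2, 4, 1): 2 + 23 + (-5) + 3 = 23
σ = (3, 4, 1, 2): 2 + 23 + 25 + 5 = 55
σ = (3, 4, 2, 1): 2 + 23 + (-1) + 3 = 27
σ = (4, 1, 2, 3): 11 + (-5) + (-1) + 30 = 35
σ = (4, 1, 3, 2): 11 + (-5) + 4 + 5 = 15
σ = (4, 2, 1, 3): 11 + 23 + 25 + 30 = 89
σ = (4, 2, 3, 1): 11 + 23 + 4 + 3 = 41
σ = (4, 3, 1, 2): 11 + 24 + 25 + 5 = 65
σ = (4, 3, 2, 1): 11 + 24 + (-1) + 3 = 37
Optimal value attained by: σ = (3, 1, 2, 4).
Answer: det⊕(M) = -3; verdict: SINGULAR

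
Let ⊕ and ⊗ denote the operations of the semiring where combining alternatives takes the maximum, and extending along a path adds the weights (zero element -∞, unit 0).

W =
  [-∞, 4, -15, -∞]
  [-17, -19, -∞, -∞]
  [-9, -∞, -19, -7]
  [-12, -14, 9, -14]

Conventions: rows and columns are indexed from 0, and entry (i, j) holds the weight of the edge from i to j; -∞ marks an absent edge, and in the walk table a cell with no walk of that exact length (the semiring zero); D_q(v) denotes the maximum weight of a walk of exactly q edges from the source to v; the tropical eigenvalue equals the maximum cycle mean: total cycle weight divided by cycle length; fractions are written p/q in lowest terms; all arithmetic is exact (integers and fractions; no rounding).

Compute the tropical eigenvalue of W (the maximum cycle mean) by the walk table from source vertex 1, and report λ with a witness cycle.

q=0: [-∞, 0, -∞, -∞]
q=1: [-17, -19, -∞, -∞]
q=2: [-36, -13, -32, -∞]
q=3: [-30, -32, -51, -39]
q=4: [-49, -26, -30, -53]
Optimal cycle mean attained by: cycle 2->3->2, total (-7) + 9, length 2.
Answer: λ = 1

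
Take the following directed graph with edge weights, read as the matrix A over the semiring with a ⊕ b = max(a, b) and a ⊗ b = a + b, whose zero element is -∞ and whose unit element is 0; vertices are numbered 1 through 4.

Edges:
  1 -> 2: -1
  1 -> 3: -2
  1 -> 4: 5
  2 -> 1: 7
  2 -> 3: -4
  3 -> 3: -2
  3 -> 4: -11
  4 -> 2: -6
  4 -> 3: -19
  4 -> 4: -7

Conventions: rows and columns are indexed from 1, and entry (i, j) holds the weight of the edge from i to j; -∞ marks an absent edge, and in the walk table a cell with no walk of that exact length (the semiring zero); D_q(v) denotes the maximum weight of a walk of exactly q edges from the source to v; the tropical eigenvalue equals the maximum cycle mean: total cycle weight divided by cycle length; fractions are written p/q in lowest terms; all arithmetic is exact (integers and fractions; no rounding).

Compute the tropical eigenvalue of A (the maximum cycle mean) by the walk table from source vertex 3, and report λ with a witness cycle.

q=0: [-∞, -∞, 0, -∞]
q=1: [-∞, -∞, -2, -11]
q=2: [-∞, -17, -4, -13]
q=3: [-10, -19, -6, -15]
q=4: [-12, -11, -8, -5]
Optimal cycle mean attained by: cycle 1->2->1, total (-1) + 7, length 2.
Answer: λ = 3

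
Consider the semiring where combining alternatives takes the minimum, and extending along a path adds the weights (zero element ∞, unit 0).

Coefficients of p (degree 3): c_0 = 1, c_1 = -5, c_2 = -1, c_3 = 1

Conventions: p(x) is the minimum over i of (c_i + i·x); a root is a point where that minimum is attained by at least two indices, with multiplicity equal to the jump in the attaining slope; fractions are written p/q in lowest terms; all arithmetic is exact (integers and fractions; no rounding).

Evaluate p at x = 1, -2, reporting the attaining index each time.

p(1) = min(1+0·1=1, -5+1·1=-4, -1+2·1=1, 1+3·1=4) = -4 (attained by i=1)
p(-2) = min(1+0·(-2)=1, -5+1·(-2)=-7, -1+2·(-2)=-5, 1+3·(-2)=-5) = -7 (attained by i=1)
Answer: p(1) = -4; p(-2) = -7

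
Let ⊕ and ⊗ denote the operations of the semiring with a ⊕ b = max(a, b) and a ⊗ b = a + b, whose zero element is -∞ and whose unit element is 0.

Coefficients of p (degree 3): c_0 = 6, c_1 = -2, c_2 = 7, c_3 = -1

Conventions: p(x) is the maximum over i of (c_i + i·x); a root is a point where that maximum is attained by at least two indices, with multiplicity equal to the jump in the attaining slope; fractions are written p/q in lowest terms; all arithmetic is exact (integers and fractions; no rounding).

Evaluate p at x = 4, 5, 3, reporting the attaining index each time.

p(4) = max(6+0·4=6, -2+1·4=2, 7+2·4=15, -1+3·4=11) = 15 (attained by i=2)
p(5) = max(6+0·5=6, -2+1·5=3, 7+2·5=17, -1+3·5=14) = 17 (attained by i=2)
p(3) = max(6+0·3=6, -2+1·3=1, 7+2·3=13, -1+3·3=8) = 13 (attained by i=2)
Answer: p(4) = 15; p(5) = 17; p(3) = 13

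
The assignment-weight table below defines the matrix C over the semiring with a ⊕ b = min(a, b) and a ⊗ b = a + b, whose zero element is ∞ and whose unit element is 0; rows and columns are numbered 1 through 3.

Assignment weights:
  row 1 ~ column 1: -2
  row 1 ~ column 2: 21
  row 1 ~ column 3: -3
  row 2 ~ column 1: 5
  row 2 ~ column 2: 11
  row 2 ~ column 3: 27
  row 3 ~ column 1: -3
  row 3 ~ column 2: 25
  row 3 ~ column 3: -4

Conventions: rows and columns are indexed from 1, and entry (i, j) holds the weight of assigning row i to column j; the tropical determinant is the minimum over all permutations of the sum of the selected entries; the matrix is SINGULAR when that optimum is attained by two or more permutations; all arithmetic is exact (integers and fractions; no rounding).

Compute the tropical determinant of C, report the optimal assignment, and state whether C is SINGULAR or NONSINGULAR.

σ = (1, 2, 3): (-2) + 11 + (-4) = 5
σ = (1, 3, 2): (-2) + 27 + 25 = 50
σ = (2, 1, 3): 21 + 5 + (-4) = 22
σ = (2, 3, 1): 21 + 27 + (-3) = 45
σ = (3, 1, 2): (-3) + 5 + 25 = 27
σ = (3, 2, 1): (-3) + 11 + (-3) = 5
Optimal value attained by: σ = (1, 2, 3).
Answer: det⊕(C) = 5; verdict: SINGULAR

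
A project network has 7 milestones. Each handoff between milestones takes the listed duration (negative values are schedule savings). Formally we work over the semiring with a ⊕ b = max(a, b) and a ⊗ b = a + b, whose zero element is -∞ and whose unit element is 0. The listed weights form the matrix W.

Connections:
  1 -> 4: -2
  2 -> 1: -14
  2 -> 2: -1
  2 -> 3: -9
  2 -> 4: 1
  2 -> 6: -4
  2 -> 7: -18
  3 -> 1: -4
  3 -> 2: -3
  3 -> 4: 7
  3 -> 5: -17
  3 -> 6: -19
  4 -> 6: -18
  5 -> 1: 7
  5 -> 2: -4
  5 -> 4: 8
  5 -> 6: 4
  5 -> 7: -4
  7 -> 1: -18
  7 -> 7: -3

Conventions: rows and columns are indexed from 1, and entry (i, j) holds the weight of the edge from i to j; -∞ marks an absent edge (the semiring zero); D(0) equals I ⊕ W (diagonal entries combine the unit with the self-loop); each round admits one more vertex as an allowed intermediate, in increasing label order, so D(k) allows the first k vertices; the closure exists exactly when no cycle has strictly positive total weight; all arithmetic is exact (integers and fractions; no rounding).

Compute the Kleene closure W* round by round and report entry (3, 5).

D(0):
  [0, -∞, -∞, -2, -∞, -∞, -∞]
  [-14, 0, -9, 1, -∞, -4, -18]
  [-4, -3, 0, 7, -17, -19, -∞]
  [-∞, -∞, -∞, 0, -∞, -18, -∞]
  [7, -4, -∞, 8, 0, 4, -4]
  [-∞, -∞, -∞, -∞, -∞, 0, -∞]
  [-18, -∞, -∞, -∞, -∞, -∞, 0]
D(1):
  [0, -∞, -∞, -2, -∞, -∞, -∞]
  [-14, 0, -9, 1, -∞, -4, -18]
  [-4, -3, 0, 7, -17, -19, -∞]
  [-∞, -∞, -∞, 0, -∞, -18, -∞]
  [7, -4, -∞, 8, 0, 4, -4]
  [-∞, -∞, -∞, -∞, -∞, 0, -∞]
  [-18, -∞, -∞, -20, -∞, -∞, 0]
D(2):
  [0, -∞, -∞, -2, -∞, -∞, -∞]
  [-14, 0, -9, 1, -∞, -4, -18]
  [-4, -3, 0, 7, -17, -7, -21]
  [-∞, -∞, -∞, 0, -∞, -18, -∞]
  [7, -4, -13, 8, 0, 4, -4]
  [-∞, -∞, -∞, -∞, -∞, 0, -∞]
  [-18, -∞, -∞, -20, -∞, -∞, 0]
D(3):
  [0, -∞, -∞, -2, -∞, -∞, -∞]
  [-13, 0, -9, 1, -26, -4, -18]
  [-4, -3, 0, 7, -17, -7, -21]
  [-∞, -∞, -∞, 0, -∞, -18, -∞]
  [7, -4, -13, 8, 0, 4, -4]
  [-∞, -∞, -∞, -∞, -∞, 0, -∞]
  [-18, -∞, -∞, -20, -∞, -∞, 0]
D(4):
  [0, -∞, -∞, -2, -∞, -20, -∞]
  [-13, 0, -9, 1, -26, -4, -18]
  [-4, -3, 0, 7, -17, -7, -21]
  [-∞, -∞, -∞, 0, -∞, -18, -∞]
  [7, -4, -13, 8, 0, 4, -4]
  [-∞, -∞, -∞, -∞, -∞, 0, -∞]
  [-18, -∞, -∞, -20, -∞, -38, 0]
D(5):
  [0, -∞, -∞, -2, -∞, -20, -∞]
  [-13, 0, -9, 1, -26, -4, -18]
  [-4, -3, 0, 7, -17, -7, -21]
  [-∞, -∞, -∞, 0, -∞, -18, -∞]
  [7, -4, -13, 8, 0, 4, -4]
  [-∞, -∞, -∞, -∞, -∞, 0, -∞]
  [-18, -∞, -∞, -20, -∞, -38, 0]
D(6):
  [0, -∞, -∞, -2, -∞, -20, -∞]
  [-13, 0, -9, 1, -26, -4, -18]
  [-4, -3, 0, 7, -17, -7, -21]
  [-∞, -∞, -∞, 0, -∞, -18, -∞]
  [7, -4, -13, 8, 0, 4, -4]
  [-∞, -∞, -∞, -∞, -∞, 0, -∞]
  [-18, -∞, -∞, -20, -∞, -38, 0]
D(7):
  [0, -∞, -∞, -2, -∞, -20, -∞]
  [-13, 0, -9, 1, -26, -4, -18]
  [-4, -3, 0, 7, -17, -7, -21]
  [-∞, -∞, -∞, 0, -∞, -18, -∞]
  [7, -4, -13, 8, 0, 4, -4]
  [-∞, -∞, -∞, -∞, -∞, 0, -∞]
  [-18, -∞, -∞, -20, -∞, -38, 0]
Answer: W*[3][5] = -17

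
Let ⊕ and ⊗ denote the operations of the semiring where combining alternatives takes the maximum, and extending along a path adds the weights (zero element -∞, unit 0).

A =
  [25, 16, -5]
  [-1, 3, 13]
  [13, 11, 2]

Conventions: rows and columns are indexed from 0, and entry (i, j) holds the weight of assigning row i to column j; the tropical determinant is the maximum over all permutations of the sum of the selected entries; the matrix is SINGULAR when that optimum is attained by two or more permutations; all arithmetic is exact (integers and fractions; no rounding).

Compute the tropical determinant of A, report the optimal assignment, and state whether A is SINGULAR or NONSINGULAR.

σ = (0, 1, 2): 25 + 3 + 2 = 30
σ = (0, 2, 1): 25 + 13 + 11 = 49
σ = (1, 0, 2): 16 + (-1) + 2 = 17
σ = (1, 2, 0): 16 + 13 + 13 = 42
σ = (2, 0, 1): (-5) + (-1) + 11 = 5
σ = (2, 1, 0): (-5) + 3 + 13 = 11
Optimal value attained by: σ = (0, 2, 1).
Answer: det⊕(A) = 49; verdict: NONSINGULAR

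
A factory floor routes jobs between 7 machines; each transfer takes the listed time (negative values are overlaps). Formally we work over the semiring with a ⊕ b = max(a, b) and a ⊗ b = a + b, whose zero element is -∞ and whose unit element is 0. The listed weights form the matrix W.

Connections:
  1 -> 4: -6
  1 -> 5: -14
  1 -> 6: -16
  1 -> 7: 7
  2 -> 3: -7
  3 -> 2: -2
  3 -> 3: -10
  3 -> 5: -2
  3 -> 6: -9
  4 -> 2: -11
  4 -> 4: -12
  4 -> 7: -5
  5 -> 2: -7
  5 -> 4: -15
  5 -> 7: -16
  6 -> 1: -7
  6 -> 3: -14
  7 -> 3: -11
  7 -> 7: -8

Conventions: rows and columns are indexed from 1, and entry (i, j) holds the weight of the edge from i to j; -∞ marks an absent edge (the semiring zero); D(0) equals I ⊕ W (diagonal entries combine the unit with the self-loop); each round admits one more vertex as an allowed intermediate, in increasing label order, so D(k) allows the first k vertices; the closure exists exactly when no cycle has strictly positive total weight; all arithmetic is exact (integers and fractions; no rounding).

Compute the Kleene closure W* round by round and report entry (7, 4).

D(0):
  [0, -∞, -∞, -6, -14, -16, 7]
  [-∞, 0, -7, -∞, -∞, -∞, -∞]
  [-∞, -2, 0, -∞, -2, -9, -∞]
  [-∞, -11, -∞, 0, -∞, -∞, -5]
  [-∞, -7, -∞, -15, 0, -∞, -16]
  [-7, -∞, -14, -∞, -∞, 0, -∞]
  [-∞, -∞, -11, -∞, -∞, -∞, 0]
D(1):
  [0, -∞, -∞, -6, -14, -16, 7]
  [-∞, 0, -7, -∞, -∞, -∞, -∞]
  [-∞, -2, 0, -∞, -2, -9, -∞]
  [-∞, -11, -∞, 0, -∞, -∞, -5]
  [-∞, -7, -∞, -15, 0, -∞, -16]
  [-7, -∞, -14, -13, -21, 0, 0]
  [-∞, -∞, -11, -∞, -∞, -∞, 0]
D(2):
  [0, -∞, -∞, -6, -14, -16, 7]
  [-∞, 0, -7, -∞, -∞, -∞, -∞]
  [-∞, -2, 0, -∞, -2, -9, -∞]
  [-∞, -11, -18, 0, -∞, -∞, -5]
  [-∞, -7, -14, -15, 0, -∞, -16]
  [-7, -∞, -14, -13, -21, 0, 0]
  [-∞, -∞, -11, -∞, -∞, -∞, 0]
D(3):
  [0, -∞, -∞, -6, -14, -16, 7]
  [-∞, 0, -7, -∞, -9, -16, -∞]
  [-∞, -2, 0, -∞, -2, -9, -∞]
  [-∞, -11, -18, 0, -20, -27, -5]
  [-∞, -7, -14, -15, 0, -23, -16]
  [-7, -16, -14, -13, -16, 0, 0]
  [-∞, -13, -11, -∞, -13, -20, 0]
D(4):
  [0, -17, -24, -6, -14, -16, 7]
  [-∞, 0, -7, -∞, -9, -16, -∞]
  [-∞, -2, 0, -∞, -2, -9, -∞]
  [-∞, -11, -18, 0, -20, -27, -5]
  [-∞, -7, -14, -15, 0, -23, -16]
  [-7, -16, -14, -13, -16, 0, 0]
  [-∞, -13, -11, -∞, -13, -20, 0]
D(5):
  [0, -17, -24, -6, -14, -16, 7]
  [-∞, 0, -7, -24, -9, -16, -25]
  [-∞, -2, 0, -17, -2, -9, -18]
  [-∞, -11, -18, 0, -20, -27, -5]
  [-∞, -7, -14, -15, 0, -23, -16]
  [-7, -16, -14, -13, -16, 0, 0]
  [-∞, -13, -11, -28, -13, -20, 0]
D(6):
  [0, -17, -24, -6, -14, -16, 7]
  [-23, 0, -7, -24, -9, -16, -16]
  [-16, -2, 0, -17, -2, -9, -9]
  [-34, -11, -18, 0, -20, -27, -5]
  [-30, -7, -14, -15, 0, -23, -16]
  [-7, -16, -14, -13, -16, 0, 0]
  [-27, -13, -11, -28, -13, -20, 0]
D(7):
  [0, -6, -4, -6, -6, -13, 7]
  [-23, 0, -7, -24, -9, -16, -16]
  [-16, -2, 0, -17, -2, -9, -9]
  [-32, -11, -16, 0, -18, -25, -5]
  [-30, -7, -14, -15, 0, -23, -16]
  [-7, -13, -11, -13, -13, 0, 0]
  [-27, -13, -11, -28, -13, -20, 0]
Answer: W*[7][4] = -28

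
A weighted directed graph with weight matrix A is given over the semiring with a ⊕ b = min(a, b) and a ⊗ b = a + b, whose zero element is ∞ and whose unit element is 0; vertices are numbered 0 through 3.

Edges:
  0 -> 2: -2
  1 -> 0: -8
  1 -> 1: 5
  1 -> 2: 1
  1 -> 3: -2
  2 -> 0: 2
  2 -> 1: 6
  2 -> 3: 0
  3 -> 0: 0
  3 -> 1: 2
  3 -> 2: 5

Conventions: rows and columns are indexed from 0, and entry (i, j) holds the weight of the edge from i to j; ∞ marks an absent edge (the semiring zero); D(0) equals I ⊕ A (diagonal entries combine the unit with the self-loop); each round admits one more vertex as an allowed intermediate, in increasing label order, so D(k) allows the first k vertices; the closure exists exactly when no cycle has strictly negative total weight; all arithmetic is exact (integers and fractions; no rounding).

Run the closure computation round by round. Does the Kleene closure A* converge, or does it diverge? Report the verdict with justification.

D(0):
  [0, ∞, -2, ∞]
  [-8, 0, 1, -2]
  [2, 6, 0, 0]
  [0, 2, 5, 0]
D(1):
  [0, ∞, -2, ∞]
  [-8, 0, -10, -2]
  [2, 6, 0, 0]
  [0, 2, -2, 0]
Detection: at round 2, diagonal entry (2, 2) turns strictly negative.
Key observation: the cycle 2->1->0->2 has total weight 6 + (-8) + (-2), which is strictly negative.
Answer: DIVERGES — negative cycle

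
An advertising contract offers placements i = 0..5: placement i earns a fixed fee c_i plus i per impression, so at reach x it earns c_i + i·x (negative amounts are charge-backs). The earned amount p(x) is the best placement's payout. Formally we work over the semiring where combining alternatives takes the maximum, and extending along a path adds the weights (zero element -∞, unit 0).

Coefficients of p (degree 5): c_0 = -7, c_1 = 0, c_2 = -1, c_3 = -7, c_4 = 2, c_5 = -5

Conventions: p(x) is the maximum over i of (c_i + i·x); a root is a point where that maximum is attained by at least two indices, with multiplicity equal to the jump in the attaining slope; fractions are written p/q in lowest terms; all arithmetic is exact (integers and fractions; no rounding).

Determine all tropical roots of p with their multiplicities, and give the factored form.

hull edge (i=0, c=-7) to (i=1, c=0): slope 7, span 1
hull edge (i=1, c=0) to (i=4, c=2): slope 2/3, span 3
hull edge (i=4, c=2) to (i=5, c=-5): slope -7, span 1
Factored form: p(x) = -5 ⊗ (x ⊕ (-7)) ⊗ (x ⊕ (-2/3)) ⊗ (x ⊕ (-2/3)) ⊗ (x ⊕ (-2/3)) ⊗ (x ⊕ 7)
Answer: roots = -7 (mult 1), -2/3 (mult 3), 7 (mult 1)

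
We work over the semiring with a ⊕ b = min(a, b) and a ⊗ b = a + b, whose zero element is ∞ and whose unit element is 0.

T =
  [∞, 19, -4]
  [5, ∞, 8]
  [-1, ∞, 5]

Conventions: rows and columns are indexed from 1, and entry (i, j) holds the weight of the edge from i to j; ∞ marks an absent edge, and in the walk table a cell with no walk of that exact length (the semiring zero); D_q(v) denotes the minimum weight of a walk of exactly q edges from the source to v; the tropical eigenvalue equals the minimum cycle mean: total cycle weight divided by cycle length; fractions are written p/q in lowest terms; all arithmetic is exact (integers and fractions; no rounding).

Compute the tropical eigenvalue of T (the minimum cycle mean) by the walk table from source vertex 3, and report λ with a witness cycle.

q=0: [∞, ∞, 0]
q=1: [-1, ∞, 5]
q=2: [4, 18, -5]
q=3: [-6, 23, 0]
Optimal cycle mean attained by: cycle 1->3->1, total (-4) + (-1), length 2.
Answer: λ = -5/2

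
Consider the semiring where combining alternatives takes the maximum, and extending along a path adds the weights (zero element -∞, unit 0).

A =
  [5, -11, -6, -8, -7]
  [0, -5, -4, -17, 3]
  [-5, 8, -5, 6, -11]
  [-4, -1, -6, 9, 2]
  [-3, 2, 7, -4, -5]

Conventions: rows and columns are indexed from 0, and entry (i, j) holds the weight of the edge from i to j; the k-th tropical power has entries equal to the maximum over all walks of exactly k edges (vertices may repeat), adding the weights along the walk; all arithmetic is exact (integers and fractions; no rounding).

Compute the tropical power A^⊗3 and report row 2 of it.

A^⊗2:
  [10, 2, 0, 1, -2]
  [5, 5, 10, 2, -2]
  [8, 5, 4, 15, 11]
  [5, 8, 9, 18, 11]
  [2, 15, 2, 13, 5]
A^⊗3:
  [15, 8, 5, 10, 5]
  [10, 18, 5, 16, 8]
  [13, 14, 18, 24, 17]
  [14, 17, 18, 27, 20]
  [15, 12, 12, 22, 18]
Answer: row 2 of A^⊗3 = [13, 14, 18, 24, 17]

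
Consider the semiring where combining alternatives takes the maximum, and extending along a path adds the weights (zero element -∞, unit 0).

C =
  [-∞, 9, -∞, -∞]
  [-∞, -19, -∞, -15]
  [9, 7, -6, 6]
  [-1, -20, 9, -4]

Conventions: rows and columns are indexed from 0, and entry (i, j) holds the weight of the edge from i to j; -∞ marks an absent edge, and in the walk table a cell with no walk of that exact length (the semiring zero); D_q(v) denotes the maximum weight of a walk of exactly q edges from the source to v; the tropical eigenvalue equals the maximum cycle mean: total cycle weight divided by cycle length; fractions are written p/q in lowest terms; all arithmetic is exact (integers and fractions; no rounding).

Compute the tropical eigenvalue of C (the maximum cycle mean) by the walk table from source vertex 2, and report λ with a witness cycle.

q=0: [-∞, -∞, 0, -∞]
q=1: [9, 7, -6, 6]
q=2: [5, 18, 15, 2]
q=3: [24, 22, 11, 21]
q=4: [20, 33, 30, 17]
Optimal cycle mean attained by: cycle 2->3->2, total 6 + 9, length 2.
Answer: λ = 15/2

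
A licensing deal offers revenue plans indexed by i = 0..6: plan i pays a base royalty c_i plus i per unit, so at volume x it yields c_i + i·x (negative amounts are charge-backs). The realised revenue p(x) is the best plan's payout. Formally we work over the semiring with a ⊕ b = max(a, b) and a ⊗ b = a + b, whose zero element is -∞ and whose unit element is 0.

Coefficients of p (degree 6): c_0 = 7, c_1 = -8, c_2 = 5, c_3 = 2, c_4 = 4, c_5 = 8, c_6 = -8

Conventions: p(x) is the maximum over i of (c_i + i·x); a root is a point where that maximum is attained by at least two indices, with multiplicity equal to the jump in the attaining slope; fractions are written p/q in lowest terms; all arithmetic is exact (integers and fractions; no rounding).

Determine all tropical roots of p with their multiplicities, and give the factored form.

hull edge (i=0, c=7) to (i=5, c=8): slope 1/5, span 5
hull edge (i=5, c=8) to (i=6, c=-8): slope -16, span 1
Factored form: p(x) = -8 ⊗ (x ⊕ (-1/5)) ⊗ (x ⊕ (-1/5)) ⊗ (x ⊕ (-1/5)) ⊗ (x ⊕ (-1/5)) ⊗ (x ⊕ (-1/5)) ⊗ (x ⊕ 16)
Answer: roots = -1/5 (mult 5), 16 (mult 1)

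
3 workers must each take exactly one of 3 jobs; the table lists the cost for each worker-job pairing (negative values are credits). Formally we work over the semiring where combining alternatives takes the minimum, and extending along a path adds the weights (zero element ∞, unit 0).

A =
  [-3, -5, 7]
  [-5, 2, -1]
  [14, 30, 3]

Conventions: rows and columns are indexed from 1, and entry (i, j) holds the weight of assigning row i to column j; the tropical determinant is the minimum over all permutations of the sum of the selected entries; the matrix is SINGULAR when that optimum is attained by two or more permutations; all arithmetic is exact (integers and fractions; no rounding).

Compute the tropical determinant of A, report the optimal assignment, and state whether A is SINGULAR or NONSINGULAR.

σ = (1, 2, 3): (-3) + 2 + 3 = 2
σ = (1, 3, 2): (-3) + (-1) + 30 = 26
σ = (2, 1, 3): (-5) + (-5) + 3 = -7
σ = (2, 3, 1): (-5) + (-1) + 14 = 8
σ = (3, 1, 2): 7 + (-5) + 30 = 32
σ = (3, 2, 1): 7 + 2 + 14 = 23
Optimal value attained by: σ = (2, 1, 3).
Answer: det⊕(A) = -7; verdict: NONSINGULAR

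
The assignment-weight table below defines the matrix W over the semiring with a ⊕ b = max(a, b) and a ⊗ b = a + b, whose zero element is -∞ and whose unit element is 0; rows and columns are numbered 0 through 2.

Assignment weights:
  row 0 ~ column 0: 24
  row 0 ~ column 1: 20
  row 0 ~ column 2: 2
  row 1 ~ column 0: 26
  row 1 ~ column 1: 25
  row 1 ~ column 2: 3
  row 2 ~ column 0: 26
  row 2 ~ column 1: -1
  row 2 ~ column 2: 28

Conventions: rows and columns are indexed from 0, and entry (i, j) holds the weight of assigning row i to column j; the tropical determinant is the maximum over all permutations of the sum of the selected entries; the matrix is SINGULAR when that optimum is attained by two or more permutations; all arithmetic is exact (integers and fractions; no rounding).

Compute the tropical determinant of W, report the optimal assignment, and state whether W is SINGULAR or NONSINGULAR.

σ = (0, 1, 2): 24 + 25 + 28 = 77
σ = (0, 2, 1): 24 + 3 + (-1) = 26
σ = (1, 0, 2): 20 + 26 + 28 = 74
σ = (1, 2, 0): 20 + 3 + 26 = 49
σ = (2, 0, 1): 2 + 26 + (-1) = 27
σ = (2, 1, 0): 2 + 25 + 26 = 53
Optimal value attained by: σ = (0, 1, 2).
Answer: det⊕(W) = 77; verdict: NONSINGULAR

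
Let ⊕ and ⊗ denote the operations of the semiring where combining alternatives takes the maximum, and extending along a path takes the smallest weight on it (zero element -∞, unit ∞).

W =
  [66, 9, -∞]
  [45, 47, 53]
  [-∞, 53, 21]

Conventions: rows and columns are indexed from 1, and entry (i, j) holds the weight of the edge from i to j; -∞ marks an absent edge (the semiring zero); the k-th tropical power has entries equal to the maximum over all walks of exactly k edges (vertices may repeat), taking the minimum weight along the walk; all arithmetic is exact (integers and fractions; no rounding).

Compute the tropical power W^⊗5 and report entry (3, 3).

W^⊗2:
  [66, 9, 9]
  [45, 53, 47]
  [45, 47, 53]
W^⊗3:
  [66, 9, 9]
  [45, 47, 53]
  [45, 53, 47]
W^⊗4:
  [66, 9, 9]
  [45, 53, 47]
  [45, 47, 53]
W^⊗5:
  [66, 9, 9]
  [45, 47, 53]
  [45, 53, 47]
Key observation: the optimum is the walk 3->2->2->3->2->3, with weight 53 min 47 min 53 min 53 min 53 = 47.
Optimal value attained by: walk 3->2->2->3->2->3.
Answer: (W^⊗5)[3][3] = 47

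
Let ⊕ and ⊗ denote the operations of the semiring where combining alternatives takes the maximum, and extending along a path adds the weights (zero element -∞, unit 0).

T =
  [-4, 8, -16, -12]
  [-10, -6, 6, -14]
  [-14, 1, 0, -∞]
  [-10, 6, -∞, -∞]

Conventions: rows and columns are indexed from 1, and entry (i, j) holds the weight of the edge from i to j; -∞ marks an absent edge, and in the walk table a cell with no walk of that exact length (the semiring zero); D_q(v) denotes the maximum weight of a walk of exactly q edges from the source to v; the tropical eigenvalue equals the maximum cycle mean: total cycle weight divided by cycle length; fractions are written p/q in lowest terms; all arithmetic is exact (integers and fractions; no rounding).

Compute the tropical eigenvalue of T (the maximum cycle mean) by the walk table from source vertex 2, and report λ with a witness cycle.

q=0: [-∞, 0, -∞, -∞]
q=1: [-10, -6, 6, -14]
q=2: [-8, 7, 6, -20]
q=3: [-3, 7, 13, -7]
q=4: [-1, 14, 13, -7]
Optimal cycle mean attained by: cycle 2->3->2, total 6 + 1, length 2.
Answer: λ = 7/2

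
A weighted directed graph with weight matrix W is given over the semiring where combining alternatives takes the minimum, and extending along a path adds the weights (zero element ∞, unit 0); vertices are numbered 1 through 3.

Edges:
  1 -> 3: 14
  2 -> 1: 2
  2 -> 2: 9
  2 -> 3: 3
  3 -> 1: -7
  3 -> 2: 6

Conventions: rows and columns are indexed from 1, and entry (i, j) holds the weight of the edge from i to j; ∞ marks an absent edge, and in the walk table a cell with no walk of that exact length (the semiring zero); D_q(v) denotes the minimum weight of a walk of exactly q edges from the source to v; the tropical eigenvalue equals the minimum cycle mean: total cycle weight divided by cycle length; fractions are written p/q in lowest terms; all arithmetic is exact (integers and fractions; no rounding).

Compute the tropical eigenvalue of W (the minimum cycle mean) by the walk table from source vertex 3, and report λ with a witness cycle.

q=0: [∞, ∞, 0]
q=1: [-7, 6, ∞]
q=2: [8, 15, 7]
q=3: [0, 13, 18]
Optimal cycle mean attained by: cycle 1->3->1, total 14 + (-7), length 2.
Answer: λ = 7/2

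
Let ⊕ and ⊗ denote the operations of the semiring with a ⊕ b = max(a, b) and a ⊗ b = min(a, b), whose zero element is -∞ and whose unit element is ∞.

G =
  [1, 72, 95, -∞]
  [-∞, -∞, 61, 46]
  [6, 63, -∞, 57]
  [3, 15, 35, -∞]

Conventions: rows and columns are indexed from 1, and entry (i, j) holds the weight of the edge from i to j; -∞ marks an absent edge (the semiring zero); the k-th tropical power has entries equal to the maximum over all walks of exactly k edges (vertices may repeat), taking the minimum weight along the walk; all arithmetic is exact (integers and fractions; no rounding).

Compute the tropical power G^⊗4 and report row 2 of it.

G^⊗2:
  [6, 63, 61, 57]
  [6, 61, 35, 57]
  [3, 15, 61, 46]
  [6, 35, 15, 35]
G^⊗3:
  [6, 61, 61, 57]
  [6, 35, 61, 46]
  [6, 61, 35, 57]
  [6, 15, 35, 35]
G^⊗4:
  [6, 61, 61, 57]
  [6, 61, 35, 57]
  [6, 35, 61, 46]
  [6, 35, 35, 35]
Answer: row 2 of G^⊗4 = [6, 61, 35, 57]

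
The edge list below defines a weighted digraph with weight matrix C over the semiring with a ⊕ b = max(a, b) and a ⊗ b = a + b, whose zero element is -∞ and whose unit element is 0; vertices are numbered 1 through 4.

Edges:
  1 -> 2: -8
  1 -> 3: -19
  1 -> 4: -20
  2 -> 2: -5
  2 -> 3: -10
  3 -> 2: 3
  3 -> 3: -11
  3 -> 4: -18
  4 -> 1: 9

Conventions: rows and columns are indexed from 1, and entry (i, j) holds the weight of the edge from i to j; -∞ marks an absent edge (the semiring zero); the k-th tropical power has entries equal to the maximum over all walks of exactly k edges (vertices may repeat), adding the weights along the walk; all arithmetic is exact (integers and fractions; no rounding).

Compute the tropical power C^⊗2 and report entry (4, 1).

C^⊗2:
  [-11, -13, -18, -37]
  [-∞, -7, -15, -28]
  [-9, -2, -7, -29]
  [-∞, 1, -10, -11]
Key observation: no walk of exactly 2 edges connects these vertices, so the entry is the semiring zero.
Answer: (C^⊗2)[4][1] = -∞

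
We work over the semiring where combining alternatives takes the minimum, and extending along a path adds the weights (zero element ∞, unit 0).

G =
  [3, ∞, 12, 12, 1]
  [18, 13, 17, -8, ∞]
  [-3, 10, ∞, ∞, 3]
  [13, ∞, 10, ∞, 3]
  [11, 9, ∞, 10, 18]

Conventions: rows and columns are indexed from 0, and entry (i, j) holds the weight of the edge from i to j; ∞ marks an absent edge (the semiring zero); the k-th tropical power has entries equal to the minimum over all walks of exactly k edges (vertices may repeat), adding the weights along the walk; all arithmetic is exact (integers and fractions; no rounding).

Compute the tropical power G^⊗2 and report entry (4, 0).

G^⊗2:
  [6, 10, 15, 11, 4]
  [5, 26, 2, 5, -5]
  [0, 12, 9, 2, -2]
  [7, 12, 25, 13, 13]
  [14, 22, 20, 1, 12]
Key observation: the optimum is the walk 4->0->0, with weight 11 + 3 = 14.
Optimal value attained by: walk 4->0->0.
Answer: (G^⊗2)[4][0] = 14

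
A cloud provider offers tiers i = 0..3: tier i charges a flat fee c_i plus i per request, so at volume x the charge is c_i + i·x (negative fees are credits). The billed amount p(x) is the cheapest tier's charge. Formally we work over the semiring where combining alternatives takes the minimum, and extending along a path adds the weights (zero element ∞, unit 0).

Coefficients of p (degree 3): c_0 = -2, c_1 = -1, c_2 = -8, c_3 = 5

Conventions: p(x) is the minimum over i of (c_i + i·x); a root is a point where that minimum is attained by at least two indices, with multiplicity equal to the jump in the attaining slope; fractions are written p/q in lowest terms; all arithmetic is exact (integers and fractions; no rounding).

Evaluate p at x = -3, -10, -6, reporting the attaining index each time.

p(-3) = min(-2+0·(-3)=-2, -1+1·(-3)=-4, -8+2·(-3)=-14, 5+3·(-3)=-4) = -14 (attained by i=2)
p(-10) = min(-2+0·(-10)=-2, -1+1·(-10)=-11, -8+2·(-10)=-28, 5+3·(-10)=-25) = -28 (attained by i=2)
p(-6) = min(-2+0·(-6)=-2, -1+1·(-6)=-7, -8+2·(-6)=-20, 5+3·(-6)=-13) = -20 (attained by i=2)
Answer: p(-3) = -14; p(-10) = -28; p(-6) = -20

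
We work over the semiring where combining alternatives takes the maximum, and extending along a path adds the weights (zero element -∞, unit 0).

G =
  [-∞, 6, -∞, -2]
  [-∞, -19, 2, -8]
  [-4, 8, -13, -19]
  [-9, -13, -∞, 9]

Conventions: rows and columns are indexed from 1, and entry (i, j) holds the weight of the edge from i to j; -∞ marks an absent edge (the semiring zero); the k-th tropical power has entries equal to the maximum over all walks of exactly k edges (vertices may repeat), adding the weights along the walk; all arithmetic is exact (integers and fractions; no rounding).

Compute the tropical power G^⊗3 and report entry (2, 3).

G^⊗2:
  [-11, -13, 8, 7]
  [-2, 10, -11, 1]
  [-17, 2, 10, 0]
  [0, -3, -11, 18]
G^⊗3:
  [4, 16, -5, 16]
  [-8, 4, 12, 10]
  [6, 18, 4, 9]
  [9, 6, -1, 27]
Key observation: the optimum is the walk 2->3->2->3, with weight 2 + 8 + 2 = 12.
Optimal value attained by: walk 2->3->2->3.
Answer: (G^⊗3)[2][3] = 12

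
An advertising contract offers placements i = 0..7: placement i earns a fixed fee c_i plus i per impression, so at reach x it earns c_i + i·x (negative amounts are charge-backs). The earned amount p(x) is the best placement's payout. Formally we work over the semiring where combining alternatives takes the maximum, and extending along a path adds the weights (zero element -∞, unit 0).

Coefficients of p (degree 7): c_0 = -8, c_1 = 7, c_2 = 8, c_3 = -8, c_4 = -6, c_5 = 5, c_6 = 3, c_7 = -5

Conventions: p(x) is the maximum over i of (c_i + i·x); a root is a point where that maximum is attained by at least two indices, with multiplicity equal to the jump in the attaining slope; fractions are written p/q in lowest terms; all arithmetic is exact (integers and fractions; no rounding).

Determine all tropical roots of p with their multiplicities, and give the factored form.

hull edge (i=0, c=-8) to (i=1, c=7): slope 15, span 1
hull edge (i=1, c=7) to (i=2, c=8): slope 1, span 1
hull edge (i=2, c=8) to (i=5, c=5): slope -1, span 3
hull edge (i=5, c=5) to (i=6, c=3): slope -2, span 1
hull edge (i=6, c=3) to (i=7, c=-5): slope -8, span 1
Factored form: p(x) = -5 ⊗ (x ⊕ (-15)) ⊗ (x ⊕ (-1)) ⊗ (x ⊕ 1) ⊗ (x ⊕ 1) ⊗ (x ⊕ 1) ⊗ (x ⊕ 2) ⊗ (x ⊕ 8)
Answer: roots = -15 (mult 1), -1 (mult 1), 1 (mult 3), 2 (mult 1), 8 (mult 1)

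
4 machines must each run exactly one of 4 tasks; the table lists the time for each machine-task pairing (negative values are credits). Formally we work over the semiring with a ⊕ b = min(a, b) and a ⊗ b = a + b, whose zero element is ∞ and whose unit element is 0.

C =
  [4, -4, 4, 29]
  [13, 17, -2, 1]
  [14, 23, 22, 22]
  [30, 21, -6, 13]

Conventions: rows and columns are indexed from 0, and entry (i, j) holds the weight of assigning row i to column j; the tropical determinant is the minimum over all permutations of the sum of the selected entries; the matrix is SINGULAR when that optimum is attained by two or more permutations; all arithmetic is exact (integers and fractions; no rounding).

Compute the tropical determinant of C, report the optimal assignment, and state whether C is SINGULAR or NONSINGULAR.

σ = (0, 1, 2, 3): 4 + 17 + 22 + 13 = 56
σ = (0, 1, 3, 2): 4 + 17 + 22 + (-6) = 37
σ = (0, 2, 1, 3): 4 + (-2) + 23 + 13 = 38
σ = (0, 2, 3, 1): 4 + (-2) + 22 + 21 = 45
σ = (0, 3, 1, 2): 4 + 1 + 23 + (-6) = 22
σ = (0, 3, 2, 1): 4 + 1 + 22 + 21 = 48
σ = (1, 0, 2, 3): (-4) + 13 + 22 + 13 = 44
σ = (1, 0, 3, 2): (-4) + 13 + 22 + (-6) = 25
σ = (1, 2, 0, 3): (-4) + (-2) + 14 + 13 = 21
σ = (1, 2, 3, 0): (-4) + (-2) + 22 + 30 = 46
σ = (1, 3, 0, 2): (-4) + 1 + 14 + (-6) = 5
σ = (1, 3, 2, 0): (-4) + 1 + 22 + 30 = 49
σ = (2, 0, 1, 3): 4 + 13 + 23 + 13 = 53
σ = (2, 0, 3, 1): 4 + 13 + 22 + 21 = 60
σ = (2, 1, 0, 3): 4 + 17 + 14 + 13 = 48
σ = (2, 1, 3, 0): 4 + 17 + 22 + 30 = 73
σ = (2, 3, 0, 1): 4 + 1 + 14 + 21 = 40
σ = (2, 3, 1, 0): 4 + 1 + 23 + 30 = 58
σ = (3, 0, 1, 2): 29 + 13 + 23 + (-6) = 59
σ = (3, 0, 2, 1): 29 + 13 + 22 + 21 = 85
σ = (3, 1, 0, 2): 29 + 17 + 14 + (-6) = 54
σ = (3, 1, 2, 0): 29 + 17 + 22 + 30 = 98
σ = (3, 2, 0, 1): 29 + (-2) + 14 + 21 = 62
σ = (3, 2, 1, 0): 29 + (-2) + 23 + 30 = 80
Optimal value attained by: σ = (1, 3, 0, 2).
Answer: det⊕(C) = 5; verdict: NONSINGULAR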